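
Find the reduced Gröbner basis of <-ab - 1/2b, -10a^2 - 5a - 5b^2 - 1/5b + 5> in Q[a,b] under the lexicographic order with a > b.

f_1 = -ab - 1/2b, LT = ab.
f_2 = -10a^2 - 5a - 5b^2 - 1/5b + 5, LT = a^2.

S(f_1,f_2): lcm = a^2b. S = -1/2b^3 - 1/50b^2 + 1/2b.
  reduce S modulo (f_1, f_2):
  remainder -1/2b^3 - 1/50b^2 + 1/2b ≠ 0; add g_3 = -1/2b^3 - 1/50b^2 + 1/2b to the basis.

The other S-polynomials (S(f_1,g_3), S(f_2,g_3)) all reduce to 0 modulo the current basis, so we have a Gröbner basis.

G = {a^2 + 1/2a + 1/2b^2 + 1/50b - 1/2, ab + 1/2b, b^3 + 1/25b^2 - b}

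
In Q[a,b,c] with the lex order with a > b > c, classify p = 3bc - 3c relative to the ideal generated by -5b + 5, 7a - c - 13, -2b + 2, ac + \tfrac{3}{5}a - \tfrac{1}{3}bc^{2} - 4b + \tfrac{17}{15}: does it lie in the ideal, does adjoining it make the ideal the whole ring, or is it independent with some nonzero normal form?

First compute the reduced Gröbner basis of I by Buchberger's algorithm.
f_1 = -5b + 5, LT = b.
f_2 = 7a - c - 13, LT = a.
f_3 = -2b + 2, LT = b.
f_4 = ac + \tfrac{3}{5}a - \tfrac{1}{3}bc^{2} - 4b + \tfrac{17}{15}, LT = ac.

S(f_2,f_4): lcm = ac. S = -\tfrac{3}{5}a + \tfrac{1}{3}bc^{2} + 4b - \tfrac{1}{7}c^{2} - \tfrac{13}{7}c - \tfrac{17}{15}.
  reduce S modulo (f_1, f_2, f_3, f_4):
  remainder \tfrac{4}{21}c^{2} - \tfrac{68}{35}c + \tfrac{184}{105} ≠ 0; add h_5 = \tfrac{4}{21}c^{2} - \tfrac{68}{35}c + \tfrac{184}{105} to the basis.

The other S-polynomials (S(f_1,f_2), S(f_1,f_3), S(f_1,f_4), S(f_2,f_3), S(f_3,f_4), S(f_1,h_5), S(f_2,h_5), S(f_3,h_5), S(f_4,h_5)) all reduce to 0 modulo the current basis, so we have a Gröbner basis.
Inter-reduce: drop elements whose leading term is divisible by another's, tail-reduce, and make monic.
Reduced Gröbner basis: {a - \tfrac{1}{7}c - \tfrac{13}{7}, b - 1, c^{2} - \tfrac{51}{5}c + \tfrac{46}{5}}.
Label its elements g_1 = a - \tfrac{1}{7}c - \tfrac{13}{7}, g_2 = b - 1, g_3 = c^{2} - \tfrac{51}{5}c + \tfrac{46}{5}.

Reduce p = 3bc - 3c modulo G:
  leading term bc: subtract (3c)·g_2 from 3bc - 3c → 0
  normal form = 0.
Since the normal form is 0, p ∈ I.

Ideal membership is decidable via reduction modulo a Gröbner basis.

3bc - 3c lies in I (it reduces to 0).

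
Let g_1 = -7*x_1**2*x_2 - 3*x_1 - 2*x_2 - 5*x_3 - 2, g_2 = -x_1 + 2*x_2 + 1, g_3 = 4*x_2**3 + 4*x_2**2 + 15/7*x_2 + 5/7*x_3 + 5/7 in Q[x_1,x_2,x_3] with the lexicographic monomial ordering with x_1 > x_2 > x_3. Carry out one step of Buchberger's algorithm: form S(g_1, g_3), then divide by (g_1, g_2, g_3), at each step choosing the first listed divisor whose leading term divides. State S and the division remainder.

lcm(LM(g_1), LM(g_3)) = x_1**2*x_2**3.
S = (lcm/LT(g_1))·g_1 − (lcm/LT(g_3))·g_3 = -x_1**2*x_2**2 - 15/28*x_1**2*x_2 - 5/28*x_1**2*x_3 - 5/28*x_1**2 + 3/7*x_1*x_2**2 + 2/7*x_2**3 + 5/7*x_2**2*x_3 + 2/7*x_2**2.
Reduce S modulo (g_1, g_2, g_3) in that order:
  leading term x_1**2*x_2**2: subtract (1/7*x_2)·g_1 from -x_1**2*x_2**2 - 15/28*x_1**2*x_2 - 5/28*x_1**2*x_3 - 5/28*x_1**2 + 3/7*x_1*x_2**2 + 2/7*x_2**3 + 5/7*x_2**2*x_3 + 2/7*x_2**2 → -15/28*x_1**2*x_2 - 5/28*x_1**2*x_3 - 5/28*x_1**2 + 3/7*x_1*x_2**2 + 3/7*x_1*x_2 + 2/7*x_2**3 + 5/7*x_2**2*x_3 + 4/7*x_2**2 + 5/7*x_2*x_3 + 2/7*x_2
  leading term x_1**2*x_2: subtract (15/196)·g_1 from -15/28*x_1**2*x_2 - 5/28*x_1**2*x_3 - 5/28*x_1**2 + 3/7*x_1*x_2**2 + 3/7*x_1*x_2 + 2/7*x_2**3 + 5/7*x_2**2*x_3 + 4/7*x_2**2 + 5/7*x_2*x_3 + 2/7*x_2 → -5/28*x_1**2*x_3 - 5/28*x_1**2 + 3/7*x_1*x_2**2 + 3/7*x_1*x_2 + 45/196*x_1 + 2/7*x_2**3 + 5/7*x_2**2*x_3 + 4/7*x_2**2 + 5/7*x_2*x_3 + 43/98*x_2 + 75/196*x_3 + 15/98
  leading term x_1**2*x_3: subtract (5/28*x_1*x_3)·g_2 from -5/28*x_1**2*x_3 - 5/28*x_1**2 + 3/7*x_1*x_2**2 + 3/7*x_1*x_2 + 45/196*x_1 + 2/7*x_2**3 + 5/7*x_2**2*x_3 + 4/7*x_2**2 + 5/7*x_2*x_3 + 43/98*x_2 + 75/196*x_3 + 15/98 → -5/28*x_1**2 + 3/7*x_1*x_2**2 - 5/14*x_1*x_2*x_3 + 3/7*x_1*x_2 - 5/28*x_1*x_3 + 45/196*x_1 + 2/7*x_2**3 + 5/7*x_2**2*x_3 + 4/7*x_2**2 + 5/7*x_2*x_3 + 43/98*x_2 + 75/196*x_3 + 15/98
  leading term x_1**2: subtract (5/28*x_1)·g_2 from -5/28*x_1**2 + 3/7*x_1*x_2**2 - 5/14*x_1*x_2*x_3 + 3/7*x_1*x_2 - 5/28*x_1*x_3 + 45/196*x_1 + 2/7*x_2**3 + 5/7*x_2**2*x_3 + 4/7*x_2**2 + 5/7*x_2*x_3 + 43/98*x_2 + 75/196*x_3 + 15/98 → 3/7*x_1*x_2**2 - 5/14*x_1*x_2*x_3 + 1/14*x_1*x_2 - 5/28*x_1*x_3 + 5/98*x_1 + 2/7*x_2**3 + 5/7*x_2**2*x_3 + 4/7*x_2**2 + 5/7*x_2*x_3 + 43/98*x_2 + 75/196*x_3 + 15/98
  leading term x_1*x_2**2: subtract (-3/7*x_2**2)·g_2 from 3/7*x_1*x_2**2 - 5/14*x_1*x_2*x_3 + 1/14*x_1*x_2 - 5/28*x_1*x_3 + 5/98*x_1 + 2/7*x_2**3 + 5/7*x_2**2*x_3 + 4/7*x_2**2 + 5/7*x_2*x_3 + 43/98*x_2 + 75/196*x_3 + 15/98 → -5/14*x_1*x_2*x_3 + 1/14*x_1*x_2 - 5/28*x_1*x_3 + 5/98*x_1 + 8/7*x_2**3 + 5/7*x_2**2*x_3 + x_2**2 + 5/7*x_2*x_3 + 43/98*x_2 + 75/196*x_3 + 15/98
  leading term x_1*x_2*x_3: subtract (5/14*x_2*x_3)·g_2 from -5/14*x_1*x_2*x_3 + 1/14*x_1*x_2 - 5/28*x_1*x_3 + 5/98*x_1 + 8/7*x_2**3 + 5/7*x_2**2*x_3 + x_2**2 + 5/7*x_2*x_3 + 43/98*x_2 + 75/196*x_3 + 15/98 → 1/14*x_1*x_2 - 5/28*x_1*x_3 + 5/98*x_1 + 8/7*x_2**3 + x_2**2 + 5/14*x_2*x_3 + 43/98*x_2 + 75/196*x_3 + 15/98
  leading term x_1*x_2: subtract (-1/14*x_2)·g_2 from 1/14*x_1*x_2 - 5/28*x_1*x_3 + 5/98*x_1 + 8/7*x_2**3 + x_2**2 + 5/14*x_2*x_3 + 43/98*x_2 + 75/196*x_3 + 15/98 → -5/28*x_1*x_3 + 5/98*x_1 + 8/7*x_2**3 + 8/7*x_2**2 + 5/14*x_2*x_3 + 25/49*x_2 + 75/196*x_3 + 15/98
  leading term x_1*x_3: subtract (5/28*x_3)·g_2 from -5/28*x_1*x_3 + 5/98*x_1 + 8/7*x_2**3 + 8/7*x_2**2 + 5/14*x_2*x_3 + 25/49*x_2 + 75/196*x_3 + 15/98 → 5/98*x_1 + 8/7*x_2**3 + 8/7*x_2**2 + 25/49*x_2 + 10/49*x_3 + 15/98
  leading term x_1: subtract (-5/98)·g_2 from 5/98*x_1 + 8/7*x_2**3 + 8/7*x_2**2 + 25/49*x_2 + 10/49*x_3 + 15/98 → 8/7*x_2**3 + 8/7*x_2**2 + 30/49*x_2 + 10/49*x_3 + 10/49
  leading term x_2**3: subtract (2/7)·g_3 from 8/7*x_2**3 + 8/7*x_2**2 + 30/49*x_2 + 10/49*x_3 + 10/49 → 0
The remainder is 0, so this S-polynomial contributes no new basis element.

S(g_1, g_3) = -x_1**2*x_2**2 - 15/28*x_1**2*x_2 - 5/28*x_1**2*x_3 - 5/28*x_1**2 + 3/7*x_1*x_2**2 + 2/7*x_2**3 + 5/7*x_2**2*x_3 + 2/7*x_2**2; remainder on division = 0.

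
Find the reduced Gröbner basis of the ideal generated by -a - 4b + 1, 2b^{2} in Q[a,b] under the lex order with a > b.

The reduced Gröbner basis is the canonical form of the ideal for this ordering.

f_1 = -a - 4b + 1, LT = a.
f_2 = 2b^{2}, LT = b^{2}.

The S-polynomials (S(f_1,f_2)) all reduce to 0 modulo the current basis, so we have a Gröbner basis.

G = {a + 4b - 1, b^{2}}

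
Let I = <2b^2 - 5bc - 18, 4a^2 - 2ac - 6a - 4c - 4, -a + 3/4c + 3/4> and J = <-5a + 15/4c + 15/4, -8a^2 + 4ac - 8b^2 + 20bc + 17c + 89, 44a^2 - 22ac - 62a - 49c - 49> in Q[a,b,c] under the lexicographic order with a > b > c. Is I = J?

For a fixed monomial order, each ideal has a unique reduced Gröbner basis; comparing bases decides equality.
Buchberger on the first generating set:
f_1 = 2b^2 - 5bc - 18, LT = b^2.
f_2 = 4a^2 - 2ac - 6a - 4c - 4, LT = a^2.
f_3 = -a + 3/4c + 3/4, LT = a.

S(f_2,f_3): lcm = a^2. S = 1/4ac - 3/4a - c - 1.
  reduce S modulo (f_1, f_2, f_3):
  remainder 3/16c^2 - 11/8c - 25/16 ≠ 0; add g_4 = 3/16c^2 - 11/8c - 25/16 to the basis.

The other S-polynomials (S(f_1,f_2), S(f_1,f_3), S(f_1,g_4), S(f_2,g_4), S(f_3,g_4)) all reduce to 0 modulo the current basis, so we have a Gröbner basis.
Inter-reduce: drop elements whose leading term is divisible by another's, tail-reduce, and make monic.
Reduced Gröbner basis: {a - 3/4c - 3/4, b^2 - 5/2bc - 9, c^2 - 22/3c - 25/3}.

Buchberger on the second generating set:
h_1 = -5a + 15/4c + 15/4, LT = a.
h_2 = -8a^2 + 4ac - 8b^2 + 20bc + 17c + 89, LT = a^2.
h_3 = 44a^2 - 22ac - 62a - 49c - 49, LT = a^2.

S(h_1,h_2): lcm = a^2. S = -1/4ac - 3/4a - b^2 + 5/2bc + 17/8c + 89/8.
  reduce S modulo (h_1, h_2, h_3):
  remainder -b^2 + 5/2bc - 3/16c^2 + 11/8c + 169/16 ≠ 0; add k_4 = -b^2 + 5/2bc - 3/16c^2 + 11/8c + 169/16 to the basis.

S(h_1,h_3): lcm = a^2. S = -1/4ac + 29/44a + 49/44c + 49/44.
  reduce S modulo (h_1, h_2, h_3, k_4):
  remainder -3/16c^2 + 125/88c + 283/176 ≠ 0; add k_5 = -3/16c^2 + 125/88c + 283/176 to the basis.

The other S-polynomials (S(h_2,h_3), S(h_1,k_4), S(h_2,k_4), S(h_3,k_4), S(h_1,k_5), S(h_2,k_5), S(h_3,k_5), S(k_4,k_5)) all reduce to 0 modulo the current basis, so we have a Gröbner basis.
Inter-reduce: drop elements whose leading term is divisible by another's, tail-reduce, and make monic.
Reduced Gröbner basis: {a - 3/4c - 3/4, b^2 - 5/2bc + 1/22c - 197/22, c^2 - 250/33c - 283/33}.

The bases are distinct; the ideals are different.

No, the ideals differ.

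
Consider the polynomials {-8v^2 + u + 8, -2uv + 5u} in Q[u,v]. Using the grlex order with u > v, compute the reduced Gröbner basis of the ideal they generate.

G = {u^2 - 42u, uv - 5/2u, v^2 - 1/8u - 1}

Buchberger's algorithm terminates because the ascending chain of leading-term ideals stabilizes.

f_1 = -8v^2 + u + 8, LT = v^2.
f_2 = -2uv + 5u, LT = uv.

S(f_1,f_2): lcm = uv^2. S = -1/8u^2 + 5/2uv - u.
  leading term u^2: no divisor's leading term divides it; move -1/8u^2 to the remainder.
  leading term uv: subtract (-5/4)·f_2 from 5/2uv - u → 21/4u
  leading term u: no divisor's leading term divides it; move 21/4u to the remainder.
  remainder -1/8u^2 + 21/4u ≠ 0; add g_3 = -1/8u^2 + 21/4u to the basis.

The other S-polynomials (S(f_1,g_3), S(f_2,g_3)) all reduce to 0 modulo the current basis, so we have a Gröbner basis.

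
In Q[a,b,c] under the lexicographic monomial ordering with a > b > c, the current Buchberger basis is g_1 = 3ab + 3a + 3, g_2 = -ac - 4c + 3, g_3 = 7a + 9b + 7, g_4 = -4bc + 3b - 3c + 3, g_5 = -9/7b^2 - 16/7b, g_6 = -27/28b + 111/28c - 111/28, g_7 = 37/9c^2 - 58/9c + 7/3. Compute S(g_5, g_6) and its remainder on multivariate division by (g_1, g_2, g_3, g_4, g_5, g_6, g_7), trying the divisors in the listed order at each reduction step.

S(g_5, g_6) = 37/9bc - 7/3b; remainder on division = 0.

lcm(LM(g_5), LM(g_6)) = b^2.
S = (lcm/LT(g_5))·g_5 − (lcm/LT(g_6))·g_6 = 37/9bc - 7/3b.
Reduce S modulo (g_1, g_2, g_3, g_4, g_5, g_6, g_7) in that order:
  leading term bc: subtract (-37/36)·g_4 from 37/9bc - 7/3b → 3/4b - 37/12c + 37/12
  leading term b: subtract (-7/9)·g_6 from 3/4b - 37/12c + 37/12 → 0
The remainder is 0, so this S-polynomial contributes no new basis element.
An S-polynomial is built so that the two leading terms cancel; whether anything survives reduction is exactly the Gröbner-basis criterion.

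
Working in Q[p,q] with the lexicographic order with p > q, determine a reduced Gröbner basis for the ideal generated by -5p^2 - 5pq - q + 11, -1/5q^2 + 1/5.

Buchberger's algorithm terminates because the ascending chain of leading-term ideals stabilizes.

f_1 = -5p^2 - 5pq - q + 11, LT = p^2.
f_2 = -1/5q^2 + 1/5, LT = q^2.

The S-polynomials (S(f_1,f_2)) all reduce to 0 modulo the current basis, so we have a Gröbner basis.

G = {p^2 + pq + 1/5q - 11/5, q^2 - 1}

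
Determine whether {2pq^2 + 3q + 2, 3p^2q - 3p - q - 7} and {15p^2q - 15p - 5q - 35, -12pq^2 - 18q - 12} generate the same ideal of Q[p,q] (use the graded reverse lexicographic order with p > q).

Yes, the ideals are equal.

For a fixed monomial order, each ideal has a unique reduced Gröbner basis; comparing bases decides equality.
Buchberger on the first generating set:
f_1 = 2pq^2 + 3q + 2, LT = pq^2.
f_2 = 3p^2q - 3p - q - 7, LT = p^2q.

S(f_1,f_2): lcm = p^2q^2. S = 5/2pq + 1/3q^2 + p + 7/3q.
  leading term pq: no divisor's leading term divides it; move 5/2pq to the remainder.
  leading term q^2: no divisor's leading term divides it; move 1/3q^2 to the remainder.
  leading term p: no divisor's leading term divides it; move p to the remainder.
  leading term q: no divisor's leading term divides it; move 7/3q to the remainder.
  remainder 5/2pq + 1/3q^2 + p + 7/3q ≠ 0; add g_3 = 5/2pq + 1/3q^2 + p + 7/3q to the basis.

S(f_1,g_3): lcm = pq^2. S = -2/15q^3 - 2/5pq - 14/15q^2 + 3/2q + 1.
  leading term q^3: no divisor's leading term divides it; move -2/15q^3 to the remainder.
  leading term pq: subtract (-4/25)·g_3 from -2/5pq - 14/15q^2 + 3/2q + 1 → -22/25q^2 + 4/25p + 281/150q + 1
  leading term q^2: no divisor's leading term divides it; move -22/25q^2 to the remainder.
  leading term p: no divisor's leading term divides it; move 4/25p to the remainder.
  leading term q: no divisor's leading term divides it; move 281/150q to the remainder.
  leading term 1: no divisor's leading term divides it; move 1 to the remainder.
  remainder -2/15q^3 - 22/25q^2 + 4/25p + 281/150q + 1 ≠ 0; add g_4 = -2/15q^3 - 22/25q^2 + 4/25p + 281/150q + 1 to the basis.

S(f_2,g_3): lcm = p^2q. S = -2/15pq^2 - 2/5p^2 - 14/15pq - p - 1/3q - 7/3.
  leading term pq^2: subtract (-1/15)·f_1 from -2/15pq^2 - 2/5p^2 - 14/15pq - p - 1/3q - 7/3 → -2/5p^2 - 14/15pq - p - 2/15q - 11/5
  leading term p^2: no divisor's leading term divides it; move -2/5p^2 to the remainder.
  leading term pq: subtract (-28/75)·g_3 from -14/15pq - p - 2/15q - 11/5 → 28/225q^2 - 47/75p + 166/225q - 11/5
  leading term q^2: no divisor's leading term divides it; move 28/225q^2 to the remainder.
  leading term p: no divisor's leading term divides it; move -47/75p to the remainder.
  leading term q: no divisor's leading term divides it; move 166/225q to the remainder.
  leading term 1: no divisor's leading term divides it; move -11/5 to the remainder.
  remainder -2/5p^2 + 28/225q^2 - 47/75p + 166/225q - 11/5 ≠ 0; add g_5 = -2/5p^2 + 28/225q^2 - 47/75p + 166/225q - 11/5 to the basis.

The other S-polynomials (S(f_1,g_4), S(f_2,g_4), S(g_3,g_4), S(f_1,g_5), S(f_2,g_5), S(g_3,g_5), S(g_4,g_5)) all reduce to 0 modulo the current basis, so we have a Gröbner basis.
Inter-reduce: drop elements whose leading term is divisible by another's, tail-reduce, and make monic.
Reduced Gröbner basis: {q^3 + 33/5q^2 - 6/5p - 281/20q - 15/2, p^2 - 14/45q^2 + 47/30p - 83/45q + 11/2, pq + 2/15q^2 + 2/5p + 14/15q}.

Buchberger on the second generating set:
h_1 = 15p^2q - 15p - 5q - 35, LT = p^2q.
h_2 = -12pq^2 - 18q - 12, LT = pq^2.

S(h_1,h_2): lcm = p^2q^2. S = -5/2pq - 1/3q^2 - p - 7/3q.
  leading term pq: no divisor's leading term divides it; move -5/2pq to the remainder.
  leading term q^2: no divisor's leading term divides it; move -1/3q^2 to the remainder.
  leading term p: no divisor's leading term divides it; move -p to the remainder.
  leading term q: no divisor's leading term divides it; move -7/3q to the remainder.
  remainder -5/2pq - 1/3q^2 - p - 7/3q ≠ 0; add k_3 = -5/2pq - 1/3q^2 - p - 7/3q to the basis.

S(h_1,k_3): lcm = p^2q. S = -2/15pq^2 - 2/5p^2 - 14/15pq - p - 1/3q - 7/3.
  leading term pq^2: subtract (1/90)·h_2 from -2/15pq^2 - 2/5p^2 - 14/15pq - p - 1/3q - 7/3 → -2/5p^2 - 14/15pq - p - 2/15q - 11/5
  leading term p^2: no divisor's leading term divides it; move -2/5p^2 to the remainder.
  leading term pq: subtract (28/75)·k_3 from -14/15pq - p - 2/15q - 11/5 → 28/225q^2 - 47/75p + 166/225q - 11/5
  leading term q^2: no divisor's leading term divides it; move 28/225q^2 to the remainder.
  leading term p: no divisor's leading term divides it; move -47/75p to the remainder.
  leading term q: no divisor's leading term divides it; move 166/225q to the remainder.
  leading term 1: no divisor's leading term divides it; move -11/5 to the remainder.
  remainder -2/5p^2 + 28/225q^2 - 47/75p + 166/225q - 11/5 ≠ 0; add k_4 = -2/5p^2 + 28/225q^2 - 47/75p + 166/225q - 11/5 to the basis.

S(h_2,k_3): lcm = pq^2. S = -2/15q^3 - 2/5pq - 14/15q^2 + 3/2q + 1.
  leading term q^3: no divisor's leading term divides it; move -2/15q^3 to the remainder.
  leading term pq: subtract (4/25)·k_3 from -2/5pq - 14/15q^2 + 3/2q + 1 → -22/25q^2 + 4/25p + 281/150q + 1
  leading term q^2: no divisor's leading term divides it; move -22/25q^2 to the remainder.
  leading term p: no divisor's leading term divides it; move 4/25p to the remainder.
  leading term q: no divisor's leading term divides it; move 281/150q to the remainder.
  leading term 1: no divisor's leading term divides it; move 1 to the remainder.
  remainder -2/15q^3 - 22/25q^2 + 4/25p + 281/150q + 1 ≠ 0; add k_5 = -2/15q^3 - 22/25q^2 + 4/25p + 281/150q + 1 to the basis.

The other S-polynomials (S(h_1,k_4), S(h_2,k_4), S(k_3,k_4), S(h_1,k_5), S(h_2,k_5), S(k_3,k_5), S(k_4,k_5)) all reduce to 0 modulo the current basis, so we have a Gröbner basis.
Inter-reduce: drop elements whose leading term is divisible by another's, tail-reduce, and make monic.
Reduced Gröbner basis: {q^3 + 33/5q^2 - 6/5p - 281/20q - 15/2, p^2 - 14/45q^2 + 47/30p - 83/45q + 11/2, pq + 2/15q^2 + 2/5p + 14/15q}.

The two bases agree; hence the ideals are identical.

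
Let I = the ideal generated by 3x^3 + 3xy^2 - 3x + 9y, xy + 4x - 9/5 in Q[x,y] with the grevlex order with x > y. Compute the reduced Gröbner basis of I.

f_1 = 3x^3 + 3xy^2 - 3x + 9y, LT = x^3.
f_2 = xy + 4x - 9/5, LT = xy.

S(f_1,f_2): lcm = x^3y. S = xy^3 - 4x^3 + 9/5x^2 - xy + 3y^2.
  reduce S modulo (f_1, f_2):
  remainder 9/5x^2 + 24/5y^2 + 12y - 9/5 ≠ 0; add g_3 = 9/5x^2 + 24/5y^2 + 12y - 9/5 to the basis.

S(f_2,g_3): lcm = x^2y. S = -8/3y^3 + 4x^2 - 20/3y^2 - 9/5x + y.
  reduce S modulo (f_1, f_2, g_3):
  remainder -8/3y^3 - 52/3y^2 - 9/5x - 77/3y + 4 ≠ 0; add g_4 = -8/3y^3 - 52/3y^2 - 9/5x - 77/3y + 4 to the basis.

The other S-polynomials (S(f_1,g_3), S(f_1,g_4), S(f_2,g_4), S(g_3,g_4)) all reduce to 0 modulo the current basis, so we have a Gröbner basis.
Inter-reduce: drop elements whose leading term is divisible by another's, tail-reduce, and make monic.

G = {y^3 + 13/2y^2 + 27/40x + 77/8y - 3/2, x^2 + 8/3y^2 + 20/3y - 1, xy + 4x - 9/5}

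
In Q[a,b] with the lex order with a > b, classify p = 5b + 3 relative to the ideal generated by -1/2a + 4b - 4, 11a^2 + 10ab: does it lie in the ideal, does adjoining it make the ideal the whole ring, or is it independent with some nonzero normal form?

First compute the reduced Gröbner basis of I by Buchberger's algorithm.
f_1 = -1/2a + 4b - 4, LT = a.
f_2 = 11a^2 + 10ab, LT = a^2.

S(f_1,f_2): lcm = a^2. S = -98/11ab + 8a.
  reduce S modulo (f_1, f_2):
  remainder -784/11b^2 + 1488/11b - 64 ≠ 0; add h_3 = -784/11b^2 + 1488/11b - 64 to the basis.

The other S-polynomials (S(f_1,h_3), S(f_2,h_3)) all reduce to 0 modulo the current basis, so we have a Gröbner basis.
Inter-reduce: drop elements whose leading term is divisible by another's, tail-reduce, and make monic.
Reduced Gröbner basis: {a - 8b + 8, b^2 - 93/49b + 44/49}.
Label its elements g_1 = a - 8b + 8, g_2 = b^2 - 93/49b + 44/49.

Reduce p = 5b + 3 modulo G:
  leading term b: no divisor's leading term divides it; move 5b to the remainder.
  leading term 1: no divisor's leading term divides it; move 3 to the remainder.
  normal form = 5b + 3.
The normal form is nonzero, so p ∉ I. Since p minus its normal form lies in I, I + (p) = I + (r) where r = 5b + 3; decide whether this ideal is the whole ring.
Run Buchberger on G together with r (pairs among the g_i already reduce to 0 since G is a Gröbner basis):
g_1 = a - 8b + 8, LT = a.
g_2 = b^2 - 93/49b + 44/49, LT = b^2.
r = 5b + 3, LT = b.

S(g_2,r): lcm = b^2. S = -612/245b + 44/49.
  reduce S modulo (g_1, g_2, r):
  remainder 2936/1225 ≠ 0; add m_4 = 2936/1225 to the basis.

The other S-polynomials (S(g_1,g_2), S(g_1,r), S(g_1,m_4), S(g_2,m_4), S(r,m_4)) all reduce to 0 modulo the current basis, so we have a Gröbner basis.
Inter-reduce: drop elements whose leading term is divisible by another's, tail-reduce, and make monic.
Reduced Gröbner basis: {1}.
The reduced Gröbner basis of I + (p) is {1}: the ideal is the whole ring, so the enlarged system has no common solution — adjoining p is inconsistent.

Adjoining 5b + 3 makes the ideal the whole ring: the system is inconsistent.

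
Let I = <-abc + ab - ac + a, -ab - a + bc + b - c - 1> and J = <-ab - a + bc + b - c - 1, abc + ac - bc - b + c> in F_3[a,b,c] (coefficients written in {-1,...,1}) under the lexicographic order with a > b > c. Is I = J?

Equality of ideals is decidable: compute both reduced Gröbner bases (unique for the ordering) and check whether they agree.
Buchberger on the first generating set:
f_1 = -abc + ab - ac + a, LT = abc.
f_2 = -ab - a + bc + b - c - 1, LT = ab.

S(f_1,f_2): lcm = abc. S = -ab - a + bc^2 + bc - c^2 - c.
  reduce S modulo (f_1, f_2):
  remainder bc^2 - b - c^2 + 1 ≠ 0; add g_3 = bc^2 - b - c^2 + 1 to the basis.

S(f_1,g_3): lcm = abc^2. S = -abc + ab - ac^2 - ac - a.
  reduce S modulo (f_1, f_2, g_3):
  remainder -ac^2 + a ≠ 0; add g_4 = -ac^2 + a to the basis.

The other S-polynomials (S(f_2,g_3), S(f_1,g_4), S(f_2,g_4), S(g_3,g_4)) all reduce to 0 modulo the current basis, so we have a Gröbner basis.
Inter-reduce: drop elements whose leading term is divisible by another's, tail-reduce, and make monic.
Reduced Gröbner basis: {ab + a - bc - b + c + 1, ac^2 - a, bc^2 - b - c^2 + 1}.

Buchberger on the second generating set:
h_1 = -ab - a + bc + b - c - 1, LT = ab.
h_2 = abc + ac - bc - b + c, LT = abc.

S(h_1,h_2): lcm = abc. S = -bc^2 + b + c^2.
  reduce S modulo (h_1, h_2):
  remainder -bc^2 + b + c^2 ≠ 0; add k_3 = -bc^2 + b + c^2 to the basis.

S(h_1,k_3): lcm = abc^2. S = ab - ac^2 - bc^3 - bc^2 + c^3 + c^2.
  reduce S modulo (h_1, h_2, k_3):
  remainder -ac^2 - a - c - 1 ≠ 0; add k_4 = -ac^2 - a - c - 1 to the basis.

The other S-polynomials (S(h_2,k_3), S(h_1,k_4), S(h_2,k_4), S(k_3,k_4)) all reduce to 0 modulo the current basis, so we have a Gröbner basis.
Inter-reduce: drop elements whose leading term is divisible by another's, tail-reduce, and make monic.
Reduced Gröbner basis: {ab + a - bc - b + c + 1, ac^2 + a + c + 1, bc^2 - b - c^2}.

These differ, so the ideals are not equal.

No, the ideals differ.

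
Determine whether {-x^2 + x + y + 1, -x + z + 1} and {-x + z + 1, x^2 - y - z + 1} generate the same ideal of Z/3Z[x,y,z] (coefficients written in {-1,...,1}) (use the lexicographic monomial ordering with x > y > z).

For a fixed monomial order, each ideal has a unique reduced Gröbner basis; comparing bases decides equality.
Buchberger on the first generating set:
f_1 = -x^2 + x + y + 1, LT = x^2.
f_2 = -x + z + 1, LT = x.

S(f_1,f_2): lcm = x^2. S = xz - y - 1.
  leading term xz: subtract (-z)·f_2 from xz - y - 1 → -y + z^2 + z - 1
  leading term y: no divisor's leading term divides it; move -y to the remainder.
  leading term z^2: no divisor's leading term divides it; move z^2 to the remainder.
  leading term z: no divisor's leading term divides it; move z to the remainder.
  leading term 1: no divisor's leading term divides it; move -1 to the remainder.
  remainder -y + z^2 + z - 1 ≠ 0; add g_3 = -y + z^2 + z - 1 to the basis.

The other S-polynomials (S(f_1,g_3), S(f_2,g_3)) all reduce to 0 modulo the current basis, so we have a Gröbner basis.
Inter-reduce: drop elements whose leading term is divisible by another's, tail-reduce, and make monic.
Reduced Gröbner basis: {x - z - 1, y - z^2 - z + 1}.

Buchberger on the second generating set:
h_1 = -x + z + 1, LT = x.
h_2 = x^2 - y - z + 1, LT = x^2.

S(h_1,h_2): lcm = x^2. S = -xz - x + y + z - 1.
  leading term xz: subtract (z)·h_1 from -xz - x + y + z - 1 → -x + y - z^2 - 1
  leading term x: subtract (1)·h_1 from -x + y - z^2 - 1 → y - z^2 - z + 1
  leading term y: no divisor's leading term divides it; move y to the remainder.
  leading term z^2: no divisor's leading term divides it; move -z^2 to the remainder.
  leading term z: no divisor's leading term divides it; move -z to the remainder.
  leading term 1: no divisor's leading term divides it; move 1 to the remainder.
  remainder y - z^2 - z + 1 ≠ 0; add k_3 = y - z^2 - z + 1 to the basis.

The other S-polynomials (S(h_1,k_3), S(h_2,k_3)) all reduce to 0 modulo the current basis, so we have a Gröbner basis.
Inter-reduce: drop elements whose leading term is divisible by another's, tail-reduce, and make monic.
Reduced Gröbner basis: {x - z - 1, y - z^2 - z + 1}.

These coincide, so the ideals are equal.

Yes, the ideals are equal.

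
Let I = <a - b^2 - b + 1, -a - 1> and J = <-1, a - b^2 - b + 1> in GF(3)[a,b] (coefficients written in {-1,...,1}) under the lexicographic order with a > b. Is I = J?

No, the ideals differ.

For a fixed monomial order, each ideal has a unique reduced Gröbner basis; comparing bases decides equality.
Buchberger on the first generating set:
f_1 = a - b^2 - b + 1, LT = a.
f_2 = -a - 1, LT = a.

S(f_1,f_2): lcm = a. S = -b^2 - b.
  leading term b^2: no divisor's leading term divides it; move -b^2 to the remainder.
  leading term b: no divisor's leading term divides it; move -b to the remainder.
  remainder -b^2 - b ≠ 0; add g_3 = -b^2 - b to the basis.

The other S-polynomials (S(f_1,g_3), S(f_2,g_3)) all reduce to 0 modulo the current basis, so we have a Gröbner basis.
Inter-reduce: drop elements whose leading term is divisible by another's, tail-reduce, and make monic.
Reduced Gröbner basis: {a + 1, b^2 + b}.

Buchberger on the second generating set:
h_1 = -1, LT = 1.
h_2 = a - b^2 - b + 1, LT = a.

The S-polynomials (S(h_1,h_2)) all reduce to 0 modulo the current basis, so we have a Gröbner basis.
Inter-reduce: drop elements whose leading term is divisible by another's, tail-reduce, and make monic.
Reduced Gröbner basis: {1}.

The bases are distinct; the ideals are different.
The same test decides containment: I ⊆ J iff every generator of I reduces to 0 modulo a Gröbner basis of J.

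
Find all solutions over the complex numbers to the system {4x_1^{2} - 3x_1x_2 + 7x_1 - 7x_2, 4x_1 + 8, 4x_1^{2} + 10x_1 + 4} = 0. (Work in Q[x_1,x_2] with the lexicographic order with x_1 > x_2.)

{(-2, 2)}

Compute a lex Gröbner basis by Buchberger's algorithm.
f_1 = 4x_1^{2} - 3x_1x_2 + 7x_1 - 7x_2, LT = x_1^{2}.
f_2 = 4x_1 + 8, LT = x_1.
f_3 = 4x_1^{2} + 10x_1 + 4, LT = x_1^{2}.

S(f_1,f_2): lcm = x_1^{2}. S = -\tfrac{3}{4}x_1x_2 - \tfrac{1}{4}x_1 - \tfrac{7}{4}x_2.
  reduce S modulo (f_1, f_2, f_3):
  remainder -\tfrac{1}{4}x_2 + \tfrac{1}{2} ≠ 0; add h_4 = -\tfrac{1}{4}x_2 + \tfrac{1}{2} to the basis.

The other S-polynomials (S(f_1,f_3), S(f_2,f_3), S(f_1,h_4), S(f_2,h_4), S(f_3,h_4)) all reduce to 0 modulo the current basis, so we have a Gröbner basis.
Inter-reduce: drop elements whose leading term is divisible by another's, tail-reduce, and make monic.
Reduced Gröbner basis: {x_1 + 2, x_2 - 2}.

The lex basis is triangular: the last element involves only x_2. Solving x_2 - 2 = 0 gives x_2 ∈ {2}; substituting each value into the earlier elements determines the remaining variables.
  x_2 = 2: the earlier basis element becomes x_1 + 2 = 0, giving x_1 = -2 — point (-2, 2).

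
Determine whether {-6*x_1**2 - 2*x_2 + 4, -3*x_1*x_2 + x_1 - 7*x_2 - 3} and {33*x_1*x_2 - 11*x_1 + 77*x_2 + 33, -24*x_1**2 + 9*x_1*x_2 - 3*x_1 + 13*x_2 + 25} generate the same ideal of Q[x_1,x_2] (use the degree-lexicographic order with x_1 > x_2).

Yes, the ideals are equal.

For a fixed monomial order, each ideal has a unique reduced Gröbner basis; comparing bases decides equality.
Buchberger on the first generating set:
f_1 = -6*x_1**2 - 2*x_2 + 4, LT = x_1**2.
f_2 = -3*x_1*x_2 + x_1 - 7*x_2 - 3, LT = x_1*x_2.

S(f_1,f_2): lcm = x_1**2*x_2. S = 1/3*x_1**2 - 7/3*x_1*x_2 + 1/3*x_2**2 - x_1 - 2/3*x_2.
  reduce S modulo (f_1, f_2):
  remainder 1/3*x_2**2 - 16/9*x_1 + 14/3*x_2 + 23/9 ≠ 0; add g_3 = 1/3*x_2**2 - 16/9*x_1 + 14/3*x_2 + 23/9 to the basis.

The other S-polynomials (S(f_1,g_3), S(f_2,g_3)) all reduce to 0 modulo the current basis, so we have a Gröbner basis.
Inter-reduce: drop elements whose leading term is divisible by another's, tail-reduce, and make monic.
Reduced Gröbner basis: {x_1**2 + 1/3*x_2 - 2/3, x_1*x_2 - 1/3*x_1 + 7/3*x_2 + 1, x_2**2 - 16/3*x_1 + 14*x_2 + 23/3}.

Buchberger on the second generating set:
h_1 = 33*x_1*x_2 - 11*x_1 + 77*x_2 + 33, LT = x_1*x_2.
h_2 = -24*x_1**2 + 9*x_1*x_2 - 3*x_1 + 13*x_2 + 25, LT = x_1**2.

S(h_1,h_2): lcm = x_1**2*x_2. S = 3/8*x_1*x_2**2 - 1/3*x_1**2 + 53/24*x_1*x_2 + 13/24*x_2**2 + x_1 + 25/24*x_2.
  reduce S modulo (h_1, h_2):
  remainder -1/3*x_2**2 + 16/9*x_1 - 14/3*x_2 - 23/9 ≠ 0; add k_3 = -1/3*x_2**2 + 16/9*x_1 - 14/3*x_2 - 23/9 to the basis.

The other S-polynomials (S(h_1,k_3), S(h_2,k_3)) all reduce to 0 modulo the current basis, so we have a Gröbner basis.
Inter-reduce: drop elements whose leading term is divisible by another's, tail-reduce, and make monic.
Reduced Gröbner basis: {x_1**2 + 1/3*x_2 - 2/3, x_1*x_2 - 1/3*x_1 + 7/3*x_2 + 1, x_2**2 - 16/3*x_1 + 14*x_2 + 23/3}.

The two bases agree; hence the ideals are identical.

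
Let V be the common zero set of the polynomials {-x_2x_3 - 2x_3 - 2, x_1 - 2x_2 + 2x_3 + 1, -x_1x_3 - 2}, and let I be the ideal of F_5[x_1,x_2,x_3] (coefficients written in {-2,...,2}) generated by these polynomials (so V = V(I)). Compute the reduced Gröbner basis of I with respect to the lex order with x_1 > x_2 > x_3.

f_1 = -x_2x_3 - 2x_3 - 2, LT = x_2x_3.
f_2 = x_1 - 2x_2 + 2x_3 + 1, LT = x_1.
f_3 = -x_1x_3 - 2, LT = x_1x_3.

S(f_1,f_2): leading monomials are coprime, so the S-polynomial reduces to 0 (Buchberger's first criterion).
S(f_1,f_3): lcm = x_1x_2x_3. S = 2x_1x_3 + 2x_1 - 2x_2.
  leading term x_1x_3: subtract (2x_3)·f_2 from 2x_1x_3 + 2x_1 - 2x_2 → 2x_1 - x_2x_3 - 2x_2 + x_3^{2} - 2x_3
  leading term x_1: subtract (2)·f_2 from 2x_1 - x_2x_3 - 2x_2 + x_3^{2} - 2x_3 → -x_2x_3 + 2x_2 + x_3^{2} - x_3 - 2
  leading term x_2x_3: subtract (1)·f_1 from -x_2x_3 + 2x_2 + x_3^{2} - x_3 - 2 → 2x_2 + x_3^{2} + x_3
  leading term x_2: no divisor's leading term divides it; move 2x_2 to the remainder.
  leading term x_3^{2}: no divisor's leading term divides it; move x_3^{2} to the remainder.
  leading term x_3: no divisor's leading term divides it; move x_3 to the remainder.
  remainder 2x_2 + x_3^{2} + x_3 ≠ 0; add g_4 = 2x_2 + x_3^{2} + x_3 to the basis.

S(f_2,f_3): lcm = x_1x_3. S = -2x_2x_3 + 2x_3^{2} + x_3 - 2.
  leading term x_2x_3: subtract (2)·f_1 from -2x_2x_3 + 2x_3^{2} + x_3 - 2 → 2x_3^{2} + 2
  leading term x_3^{2}: no divisor's leading term divides it; move 2x_3^{2} to the remainder.
  leading term 1: no divisor's leading term divides it; move 2 to the remainder.
  remainder 2x_3^{2} + 2 ≠ 0; add g_5 = 2x_3^{2} + 2 to the basis.

S(f_1,g_4): lcm = x_2x_3. S = 2x_3^{3} + 2x_3^{2} + 2x_3 + 2.
  leading term x_3^{3}: subtract (x_3)·g_5 from 2x_3^{3} + 2x_3^{2} + 2x_3 + 2 → 2x_3^{2} + 2
  leading term x_3^{2}: subtract (1)·g_5 from 2x_3^{2} + 2 → 0
  remainder 0.

S(f_2,g_4): leading monomials are coprime, so the S-polynomial reduces to 0 (Buchberger's first criterion).
S(f_3,g_4): leading monomials are coprime, so the S-polynomial reduces to 0 (Buchberger's first criterion).
S(f_1,g_5): lcm = x_2x_3^{2}. S = -x_2 + 2x_3^{2} + 2x_3.
  leading term x_2: subtract (2)·g_4 from -x_2 + 2x_3^{2} + 2x_3 → 0
  remainder 0.

S(f_2,g_5): leading monomials are coprime, so the S-polynomial reduces to 0 (Buchberger's first criterion).
S(f_3,g_5): lcm = x_1x_3^{2}. S = -x_1 + 2x_3.
  leading term x_1: subtract (-1)·f_2 from -x_1 + 2x_3 → -2x_2 - x_3 + 1
  leading term x_2: subtract (-1)·g_4 from -2x_2 - x_3 + 1 → x_3^{2} + 1
  leading term x_3^{2}: subtract (-2)·g_5 from x_3^{2} + 1 → 0
  remainder 0.

S(g_4,g_5): leading monomials are coprime, so the S-polynomial reduces to 0 (Buchberger's first criterion).
Every S-polynomial of the final basis reduces to 0, so we have a Gröbner basis.
Inter-reduce: drop elements whose leading term is divisible by another's, tail-reduce, and make monic.

G = {x_1 - 2x_3, x_2 - 2x_3 + 2, x_3^{2} + 1}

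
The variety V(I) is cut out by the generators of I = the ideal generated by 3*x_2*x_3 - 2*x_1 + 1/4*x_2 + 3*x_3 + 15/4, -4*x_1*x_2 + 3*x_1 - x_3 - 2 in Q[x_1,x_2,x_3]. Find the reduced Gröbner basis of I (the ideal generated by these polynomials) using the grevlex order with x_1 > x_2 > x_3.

This is the nonlinear analogue of row-reducing a linear system.

f_1 = 3*x_2*x_3 - 2*x_1 + 1/4*x_2 + 3*x_3 + 15/4, LT = x_2*x_3.
f_2 = -4*x_1*x_2 + 3*x_1 - x_3 - 2, LT = x_1*x_2.

S(f_1,f_2): lcm = x_1*x_2*x_3. S = -2/3*x_1**2 + 1/12*x_1*x_2 + 7/4*x_1*x_3 - 1/4*x_3**2 + 5/4*x_1 - 1/2*x_3.
  reduce S modulo (f_1, f_2):
  remainder -2/3*x_1**2 + 7/4*x_1*x_3 - 1/4*x_3**2 + 21/16*x_1 - 25/48*x_3 - 1/24 ≠ 0; add g_3 = -2/3*x_1**2 + 7/4*x_1*x_3 - 1/4*x_3**2 + 21/16*x_1 - 25/48*x_3 - 1/24 to the basis.

The other S-polynomials (S(f_1,g_3), S(f_2,g_3)) all reduce to 0 modulo the current basis, so we have a Gröbner basis.

G = {x_1**2 - 21/8*x_1*x_3 + 3/8*x_3**2 - 63/32*x_1 + 25/32*x_3 + 1/16, x_1*x_2 - 3/4*x_1 + 1/4*x_3 + 1/2, x_2*x_3 - 2/3*x_1 + 1/12*x_2 + x_3 + 5/4}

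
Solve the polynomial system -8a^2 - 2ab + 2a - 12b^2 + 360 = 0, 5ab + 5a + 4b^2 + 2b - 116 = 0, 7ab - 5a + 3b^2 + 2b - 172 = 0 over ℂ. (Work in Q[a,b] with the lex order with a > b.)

Compute a lex Gröbner basis by Buchberger's algorithm.
f_1 = -8a^2 - 2ab + 2a - 12b^2 + 360, LT = a^2.
f_2 = 5ab + 5a + 4b^2 + 2b - 116, LT = ab.
f_3 = 7ab - 5a + 3b^2 + 2b - 172, LT = ab.

S(f_1,f_2): lcm = a^2b. S = -a^2 - 11/20ab^2 - 13/20ab + 116/5a + 3/2b^3 - 45b.
  leading term a^2: subtract (1/8)·f_1 from -a^2 - 11/20ab^2 - 13/20ab + 116/5a + 3/2b^3 - 45b → -11/20ab^2 - 2/5ab + 459/20a + 3/2b^3 + 3/2b^2 - 45b - 45
  leading term ab^2: subtract (-11/100b)·f_2 from -11/20ab^2 - 2/5ab + 459/20a + 3/2b^3 + 3/2b^2 - 45b - 45 → 3/20ab + 459/20a + 97/50b^3 + 43/25b^2 - 1444/25b - 45
  leading term ab: subtract (3/100)·f_2 from 3/20ab + 459/20a + 97/50b^3 + 43/25b^2 - 1444/25b - 45 → 114/5a + 97/50b^3 + 8/5b^2 - 2891/50b - 1038/25
  leading term a: no divisor's leading term divides it; move 114/5a to the remainder.
  leading term b^3: no divisor's leading term divides it; move 97/50b^3 to the remainder.
  leading term b^2: no divisor's leading term divides it; move 8/5b^2 to the remainder.
  leading term b: no divisor's leading term divides it; move -2891/50b to the remainder.
  leading term 1: no divisor's leading term divides it; move -1038/25 to the remainder.
  remainder 114/5a + 97/50b^3 + 8/5b^2 - 2891/50b - 1038/25 ≠ 0; add h_4 = 114/5a + 97/50b^3 + 8/5b^2 - 2891/50b - 1038/25 to the basis.

S(f_1,f_3): lcm = a^2b. S = 5/7a^2 - 5/28ab^2 - 15/28ab + 172/7a + 3/2b^3 - 45b.
  leading term a^2: subtract (-5/56)·f_1 from 5/7a^2 - 5/28ab^2 - 15/28ab + 172/7a + 3/2b^3 - 45b → -5/28ab^2 - 5/7ab + 99/4a + 3/2b^3 - 15/14b^2 - 45b + 225/7
  leading term ab^2: subtract (-1/28b)·f_2 from -5/28ab^2 - 5/7ab + 99/4a + 3/2b^3 - 15/14b^2 - 45b + 225/7 → -15/28ab + 99/4a + 23/14b^3 - b^2 - 344/7b + 225/7
  leading term ab: subtract (-3/28)·f_2 from -15/28ab + 99/4a + 23/14b^3 - b^2 - 344/7b + 225/7 → 177/7a + 23/14b^3 - 4/7b^2 - 685/14b + 138/7
  leading term a: subtract (295/266)·h_4 from 177/7a + 23/14b^3 - 4/7b^2 - 685/14b + 138/7 → -1353/2660b^3 - 312/133b^2 + 40419/2660b + 43731/665
  leading term b^3: no divisor's leading term divides it; move -1353/2660b^3 to the remainder.
  leading term b^2: no divisor's leading term divides it; move -312/133b^2 to the remainder.
  leading term b: no divisor's leading term divides it; move 40419/2660b to the remainder.
  leading term 1: no divisor's leading term divides it; move 43731/665 to the remainder.
  remainder -1353/2660b^3 - 312/133b^2 + 40419/2660b + 43731/665 ≠ 0; add h_5 = -1353/2660b^3 - 312/133b^2 + 40419/2660b + 43731/665 to the basis.

S(f_2,f_3): lcm = ab. S = 12/7a + 13/35b^2 + 4/35b + 48/35.
  leading term a: subtract (10/133)·h_4 from 12/7a + 13/35b^2 + 4/35b + 48/35 → -97/665b^3 + 167/665b^2 + 2967/665b + 2988/665
  leading term b^3: subtract (388/1353)·h_5 from -97/665b^3 + 167/665b^2 + 2967/665b + 2988/665 → 14583/15785b^2 + 1644/15785b - 226752/15785
  leading term b^2: no divisor's leading term divides it; move 14583/15785b^2 to the remainder.
  leading term b: no divisor's leading term divides it; move 1644/15785b to the remainder.
  leading term 1: no divisor's leading term divides it; move -226752/15785 to the remainder.
  remainder 14583/15785b^2 + 1644/15785b - 226752/15785 ≠ 0; add h_6 = 14583/15785b^2 + 1644/15785b - 226752/15785 to the basis.

S(f_1,h_4): lcm = a^2. S = -97/1140ab^3 - 4/57ab^2 + 794/285ab + 597/380a + 3/2b^2 - 45.
  leading term ab^3: subtract (-97/5700b^2)·f_2 from -97/1140ab^3 - 4/57ab^2 + 794/285ab + 597/380a + 3/2b^2 - 45 → 17/1140ab^2 + 794/285ab + 597/380a + 97/1425b^4 + 97/2850b^3 - 1351/2850b^2 - 45
  leading term ab^2: subtract (17/5700b)·f_2 from 17/1140ab^2 + 794/285ab + 597/380a + 97/1425b^4 + 97/2850b^3 - 1351/2850b^2 - 45 → 1053/380ab + 597/380a + 97/1425b^4 + 21/950b^3 - 12/25b^2 + 493/1425b - 45
  leading term ab: subtract (1053/1900)·f_2 from 1053/380ab + 597/380a + 97/1425b^4 + 21/950b^3 - 12/25b^2 + 493/1425b - 45 → -6/5a + 97/1425b^4 + 21/950b^3 - 1281/475b^2 - 2173/2850b + 9162/475
  leading term a: subtract (-1/19)·h_4 from -6/5a + 97/1425b^4 + 21/950b^3 - 1281/475b^2 - 2173/2850b + 9162/475 → 97/1425b^4 + 59/475b^3 - 1241/475b^2 - 5423/1425b + 8124/475
  leading term b^4: subtract (-2716/20295b)·h_5 from 97/1425b^4 + 59/475b^3 - 1241/475b^2 - 5423/1425b + 8124/475 → -121933/642675b^3 - 124064/214225b^2 + 3210103/642675b + 8124/475
  leading term b^3: subtract (3414124/9153045)·h_5 from -121933/642675b^3 - 124064/214225b^2 + 3210103/642675b + 8124/475 → 4513792/15255075b^2 - 10265624/15255075b - 37761056/5085025
  leading term b^2: subtract (31596544/98653995)·h_6 from 4513792/15255075b^2 - 10265624/15255075b - 37761056/5085025 → -23226056/32884665b - 92904224/32884665
  leading term b: no divisor's leading term divides it; move -23226056/32884665b to the remainder.
  leading term 1: no divisor's leading term divides it; move -92904224/32884665 to the remainder.
  remainder -23226056/32884665b - 92904224/32884665 ≠ 0; add h_7 = -23226056/32884665b - 92904224/32884665 to the basis.

The other S-polynomials (S(f_2,h_4), S(f_3,h_4), S(f_1,h_5), S(f_2,h_5), S(f_3,h_5), S(h_4,h_5), S(f_1,h_6), S(f_2,h_6), S(f_3,h_6), S(h_4,h_6), S(h_5,h_6), S(f_1,h_7), S(f_2,h_7), S(f_3,h_7), S(h_4,h_7), S(h_5,h_7), S(h_6,h_7)) all reduce to 0 modulo the current basis, so we have a Gröbner basis.
Inter-reduce: drop elements whose leading term is divisible by another's, tail-reduce, and make monic.
Reduced Gröbner basis: {a + 4, b + 4}.

A lex Gröbner basis eliminates variables successively. Here b + 4 depends only on b, with roots {-4}; lifting each root through the earlier basis elements recovers the full solutions.
  b = -4: the earlier basis element becomes a + 4 = 0, giving a = -4 — point (-4, -4).
Check: every point annihilates each of the original generators.
A lex Gröbner basis triangularizes the system, enabling back-substitution.

{(-4, -4)}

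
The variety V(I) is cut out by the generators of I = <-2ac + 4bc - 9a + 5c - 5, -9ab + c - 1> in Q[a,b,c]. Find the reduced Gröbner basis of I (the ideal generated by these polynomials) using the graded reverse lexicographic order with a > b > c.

G = {b^2c + 5/4bc - 1/18c^2 - 5/4b - 7/36c + 1/4, ab - 1/9c + 1/9, ac - 2bc + 9/2a - 5/2c + 5/2}

This is the nonlinear analogue of row-reducing a linear system.

f_1 = -2ac + 4bc - 9a + 5c - 5, LT = ac.
f_2 = -9ab + c - 1, LT = ab.

S(f_1,f_2): lcm = abc. S = -2b^2c + 9/2ab - 5/2bc + 1/9c^2 + 5/2b - 1/9c.
  leading term b^2c: no divisor's leading term divides it; move -2b^2c to the remainder.
  leading term ab: subtract (-1/2)·f_2 from 9/2ab - 5/2bc + 1/9c^2 + 5/2b - 1/9c → -5/2bc + 1/9c^2 + 5/2b + 7/18c - 1/2
  leading term bc: no divisor's leading term divides it; move -5/2bc to the remainder.
  leading term c^2: no divisor's leading term divides it; move 1/9c^2 to the remainder.
  leading term b: no divisor's leading term divides it; move 5/2b to the remainder.
  leading term c: no divisor's leading term divides it; move 7/18c to the remainder.
  leading term 1: no divisor's leading term divides it; move -1/2 to the remainder.
  remainder -2b^2c - 5/2bc + 1/9c^2 + 5/2b + 7/18c - 1/2 ≠ 0; add g_3 = -2b^2c - 5/2bc + 1/9c^2 + 5/2b + 7/18c - 1/2 to the basis.

The other S-polynomials (S(f_1,g_3), S(f_2,g_3)) all reduce to 0 modulo the current basis, so we have a Gröbner basis.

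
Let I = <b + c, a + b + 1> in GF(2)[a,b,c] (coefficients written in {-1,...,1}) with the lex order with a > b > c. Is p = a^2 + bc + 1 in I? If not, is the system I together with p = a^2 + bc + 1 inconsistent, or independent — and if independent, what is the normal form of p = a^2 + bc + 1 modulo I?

First compute the reduced Gröbner basis of I by Buchberger's algorithm.
f_1 = b + c, LT = b.
f_2 = a + b + 1, LT = a.

S(f_1,f_2): leading monomials are coprime, so the S-polynomial reduces to 0 (Buchberger's first criterion).
Every S-polynomial of the final basis reduces to 0, so we have a Gröbner basis.
Inter-reduce: drop elements whose leading term is divisible by another's, tail-reduce, and make monic.
Reduced Gröbner basis: {a + c + 1, b + c}.
Label its elements g_1 = a + c + 1, g_2 = b + c.

Reduce p = a^2 + bc + 1 modulo G:
  leading term a^2: subtract (a)·g_1 from a^2 + bc + 1 → ac + a + bc + 1
  leading term ac: subtract (c)·g_1 from ac + a + bc + 1 → a + bc + c^2 + c + 1
  leading term a: subtract (1)·g_1 from a + bc + c^2 + c + 1 → bc + c^2
  leading term bc: subtract (c)·g_2 from bc + c^2 → 0
  normal form = 0.
Since the normal form is 0, p ∈ I.

a^2 + bc + 1 lies in I (it reduces to 0).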